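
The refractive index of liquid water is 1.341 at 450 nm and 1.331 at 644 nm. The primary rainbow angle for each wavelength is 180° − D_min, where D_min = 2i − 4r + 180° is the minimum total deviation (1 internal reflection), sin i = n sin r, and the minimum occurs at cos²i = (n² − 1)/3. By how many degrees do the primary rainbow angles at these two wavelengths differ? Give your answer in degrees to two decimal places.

At 450 nm (n = 1.341): cos²i = 0.26609 → i = 58.946°, r = 39.705°, D_min = 139.071°, rainbow angle = 40.929°.
At 644 nm (n = 1.331): cos²i = 0.25719 → i = 59.527°, r = 40.356°, D_min = 137.630°, rainbow angle = 42.370°.
Angular width = |40.929° − 42.370°| = 1.441°.

1.44°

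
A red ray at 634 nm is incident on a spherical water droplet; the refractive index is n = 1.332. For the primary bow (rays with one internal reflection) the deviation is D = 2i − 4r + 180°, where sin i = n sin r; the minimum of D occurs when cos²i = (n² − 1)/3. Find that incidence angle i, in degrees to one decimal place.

cos²i = (1.332² − 1)/3 = (1.77422 − 1)/3 = 0.25807.
cos i = 0.50801, so i = 59.469°.

59.5°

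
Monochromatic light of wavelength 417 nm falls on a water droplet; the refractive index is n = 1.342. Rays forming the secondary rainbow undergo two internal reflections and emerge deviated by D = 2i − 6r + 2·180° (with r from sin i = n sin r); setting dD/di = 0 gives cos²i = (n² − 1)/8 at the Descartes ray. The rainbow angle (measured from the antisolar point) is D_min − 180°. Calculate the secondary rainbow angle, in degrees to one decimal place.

53.2°

cos²i = (1.80096 − 1)/8 = 0.10012; i = arccos(0.31642) = 71.554°.
sin r = sin 71.554°/1.342 = 0.70687; r = 44.981°.
D_min = 2·71.554° − 6·44.981° + 360° = 233.222°.
Rainbow angle = D_min − 180° = 53.222°.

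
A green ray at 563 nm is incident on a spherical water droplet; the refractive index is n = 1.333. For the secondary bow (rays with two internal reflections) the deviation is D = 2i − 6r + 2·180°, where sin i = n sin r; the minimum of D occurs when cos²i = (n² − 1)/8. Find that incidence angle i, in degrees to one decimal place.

cos²i = (1.333² − 1)/8 = (1.77689 − 1)/8 = 0.09711.
cos i = 0.31163, so i = 71.843°.

71.8°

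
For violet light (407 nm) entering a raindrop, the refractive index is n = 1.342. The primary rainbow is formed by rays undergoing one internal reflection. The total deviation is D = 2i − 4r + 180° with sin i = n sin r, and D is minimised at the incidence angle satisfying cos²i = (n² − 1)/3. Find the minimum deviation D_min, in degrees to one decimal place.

139.2°

cos²i = (1.80096 − 1)/3 = 0.26699; i = arccos(0.51671) = 58.888°.
sin r = sin 58.888°/1.342 = 0.63797; r = 39.641°.
D_min = 2·58.888° − 4·39.641° + 180° = 139.213°.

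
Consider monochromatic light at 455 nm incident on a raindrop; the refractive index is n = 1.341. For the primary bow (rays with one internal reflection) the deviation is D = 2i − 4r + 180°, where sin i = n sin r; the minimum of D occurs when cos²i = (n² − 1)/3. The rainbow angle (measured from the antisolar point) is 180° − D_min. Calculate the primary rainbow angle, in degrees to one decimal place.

cos²i = (1.79828 − 1)/3 = 0.26609; i = arccos(0.51584) = 58.946°.
sin r = sin 58.946°/1.341 = 0.63884; r = 39.705°.
D_min = 2·58.946° − 4·39.705° + 180° = 139.071°.
Rainbow angle = 180° − D_min = 40.929°.

40.9°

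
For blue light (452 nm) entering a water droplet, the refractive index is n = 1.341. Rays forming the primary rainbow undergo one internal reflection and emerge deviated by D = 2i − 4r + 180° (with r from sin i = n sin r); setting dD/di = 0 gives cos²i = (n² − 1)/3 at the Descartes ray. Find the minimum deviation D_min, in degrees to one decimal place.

139.1°

cos²i = (1.79828 − 1)/3 = 0.26609; i = arccos(0.51584) = 58.946°.
sin r = sin 58.946°/1.341 = 0.63884; r = 39.705°.
D_min = 2·58.946° − 4·39.705° + 180° = 139.071°.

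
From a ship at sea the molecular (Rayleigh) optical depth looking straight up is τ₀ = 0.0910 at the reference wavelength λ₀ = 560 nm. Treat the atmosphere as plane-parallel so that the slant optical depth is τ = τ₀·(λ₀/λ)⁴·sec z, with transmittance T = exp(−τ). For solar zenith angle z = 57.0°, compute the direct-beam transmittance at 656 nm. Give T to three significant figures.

sec 57.0° = 1.8361.
τ = 0.0910 × (560/656)⁴ × 1.8361 = 0.0910 × 0.5311 × 1.8361 = 0.0887.
T = exp(−0.0887) = 0.9151.

0.915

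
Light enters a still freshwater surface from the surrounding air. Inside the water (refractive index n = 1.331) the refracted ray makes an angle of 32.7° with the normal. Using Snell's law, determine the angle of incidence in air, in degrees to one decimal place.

46.0°

Snell: sin θ_i = n · sin θ_r = 1.331 × sin 32.7° = 1.331 × 0.5402 = 0.7191.
θ_i = arcsin(0.7191) = 45.98°.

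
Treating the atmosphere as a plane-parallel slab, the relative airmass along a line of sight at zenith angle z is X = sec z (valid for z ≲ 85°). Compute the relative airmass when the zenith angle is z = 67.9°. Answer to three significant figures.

X = sec z = 1/cos 67.9° = 1/0.3762 = 2.6580.

2.66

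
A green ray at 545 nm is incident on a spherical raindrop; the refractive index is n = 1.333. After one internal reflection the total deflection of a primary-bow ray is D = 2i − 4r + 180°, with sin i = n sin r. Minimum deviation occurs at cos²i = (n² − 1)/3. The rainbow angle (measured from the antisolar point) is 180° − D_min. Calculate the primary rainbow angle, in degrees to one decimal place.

cos²i = (1.77689 − 1)/3 = 0.25896; i = arccos(0.50888) = 59.410°.
sin r = sin 59.410°/1.333 = 0.64579; r = 40.225°.
D_min = 2·59.410° − 4·40.225° + 180° = 137.922°.
Rainbow angle = 180° − D_min = 42.078°.

42.1°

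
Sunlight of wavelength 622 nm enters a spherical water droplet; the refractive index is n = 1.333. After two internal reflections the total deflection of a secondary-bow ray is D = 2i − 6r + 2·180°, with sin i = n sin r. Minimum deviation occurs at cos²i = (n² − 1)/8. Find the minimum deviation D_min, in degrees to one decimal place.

cos²i = (1.77689 − 1)/8 = 0.09711; i = arccos(0.31163) = 71.843°.
sin r = sin 71.843°/1.333 = 0.71283; r = 45.466°.
D_min = 2·71.843° − 6·45.466° + 360° = 230.891°.

230.9°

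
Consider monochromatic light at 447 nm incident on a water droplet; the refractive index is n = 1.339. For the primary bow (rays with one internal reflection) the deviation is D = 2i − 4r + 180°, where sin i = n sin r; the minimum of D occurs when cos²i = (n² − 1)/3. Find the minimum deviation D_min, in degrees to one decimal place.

cos²i = (1.79292 − 1)/3 = 0.26431; i = arccos(0.51411) = 59.062°.
sin r = sin 59.062°/1.339 = 0.64057; r = 39.834°.
D_min = 2·59.062° − 4·39.834° + 180° = 138.786°.

138.8°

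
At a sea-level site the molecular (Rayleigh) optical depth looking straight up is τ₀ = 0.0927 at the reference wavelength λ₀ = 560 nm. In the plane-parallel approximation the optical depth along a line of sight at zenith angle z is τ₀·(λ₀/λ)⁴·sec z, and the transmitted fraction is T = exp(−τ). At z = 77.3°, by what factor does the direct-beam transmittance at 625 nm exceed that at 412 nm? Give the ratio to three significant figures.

Airmass: sec 77.3° = 4.5486.
τ(625 nm) = 0.0927 × (560/625)⁴ × 4.5486 = 0.0927 × 0.6445 × 4.5486 = 0.2718.
τ(412 nm) = 0.0927 × (560/412)⁴ × 4.5486 = 0.0927 × 3.4132 × 4.5486 = 1.4392.
T(625)/T(412) = exp(τ_B − τ_A) = exp(1.1674) = 3.2138.

3.21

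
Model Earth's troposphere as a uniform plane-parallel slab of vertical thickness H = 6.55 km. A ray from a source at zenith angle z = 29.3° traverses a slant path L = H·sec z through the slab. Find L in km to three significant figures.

sec z = 1/cos 29.3° = 1.1467.
L = 6.55 × 1.1467 = 7.511 km.

7.51 km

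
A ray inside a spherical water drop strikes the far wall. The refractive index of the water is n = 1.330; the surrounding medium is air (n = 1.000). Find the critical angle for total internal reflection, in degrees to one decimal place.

48.8°

sin θ_c = n_air / n = 1.000 / 1.330 = 0.7519.
θ_c = arcsin(0.7519) = 48.75°.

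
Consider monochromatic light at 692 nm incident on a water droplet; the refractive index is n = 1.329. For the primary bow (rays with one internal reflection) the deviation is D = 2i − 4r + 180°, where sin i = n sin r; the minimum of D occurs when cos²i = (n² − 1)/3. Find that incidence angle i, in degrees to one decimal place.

cos²i = (1.329² − 1)/3 = (1.76624 − 1)/3 = 0.25541.
cos i = 0.50538, so i = 59.643°.

59.6°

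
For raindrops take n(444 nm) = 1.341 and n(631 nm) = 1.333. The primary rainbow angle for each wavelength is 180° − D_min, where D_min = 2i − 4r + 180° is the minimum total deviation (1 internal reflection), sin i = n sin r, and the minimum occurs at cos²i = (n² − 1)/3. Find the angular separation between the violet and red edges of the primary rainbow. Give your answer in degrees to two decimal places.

At 444 nm (n = 1.341): cos²i = 0.26609 → i = 58.946°, r = 39.705°, D_min = 139.071°, rainbow angle = 40.929°.
At 631 nm (n = 1.333): cos²i = 0.25896 → i = 59.410°, r = 40.225°, D_min = 137.922°, rainbow angle = 42.078°.
Angular width = |40.929° − 42.078°| = 1.149°.

1.15°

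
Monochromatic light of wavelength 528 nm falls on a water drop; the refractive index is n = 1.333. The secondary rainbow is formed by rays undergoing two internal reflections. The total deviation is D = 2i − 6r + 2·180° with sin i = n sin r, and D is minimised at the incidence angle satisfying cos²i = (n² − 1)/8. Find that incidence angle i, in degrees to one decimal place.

71.8°

cos²i = (1.333² − 1)/8 = (1.77689 − 1)/8 = 0.09711.
cos i = 0.31163, so i = 71.843°.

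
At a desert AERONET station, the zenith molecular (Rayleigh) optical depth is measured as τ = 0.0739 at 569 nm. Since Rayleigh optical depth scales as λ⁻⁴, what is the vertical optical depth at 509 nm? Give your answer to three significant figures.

τ(509 nm) = τ(569 nm) × (569/509)⁴ = 0.0739 × (1.1179)⁴ = 0.0739 × 1.5616 = 0.1154.

0.115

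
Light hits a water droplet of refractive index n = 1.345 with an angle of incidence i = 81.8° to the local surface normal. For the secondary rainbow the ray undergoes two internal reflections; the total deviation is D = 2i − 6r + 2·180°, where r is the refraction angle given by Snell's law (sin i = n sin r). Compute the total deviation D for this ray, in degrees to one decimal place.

sin r = sin 81.8° / 1.345 = 0.9898/1.345 = 0.7359; r = 47.38°.
D = 2·81.8° − 6·47.38° + 2·180° = 163.60° − 284.30° + 360° = 239.30°.

239.3°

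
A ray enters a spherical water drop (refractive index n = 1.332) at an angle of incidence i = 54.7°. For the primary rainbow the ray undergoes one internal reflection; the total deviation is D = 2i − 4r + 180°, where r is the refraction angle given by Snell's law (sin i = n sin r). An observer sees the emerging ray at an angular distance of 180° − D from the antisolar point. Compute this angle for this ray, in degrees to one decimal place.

sin r = sin 54.7° / 1.332 = 0.8161/1.332 = 0.6127; r = 37.79°.
D = 2·54.7° − 4·37.79° + 180° = 109.40° − 151.14° + 180° = 138.26°.
Angle from antisolar point = 180° − D = 41.74°.

41.7°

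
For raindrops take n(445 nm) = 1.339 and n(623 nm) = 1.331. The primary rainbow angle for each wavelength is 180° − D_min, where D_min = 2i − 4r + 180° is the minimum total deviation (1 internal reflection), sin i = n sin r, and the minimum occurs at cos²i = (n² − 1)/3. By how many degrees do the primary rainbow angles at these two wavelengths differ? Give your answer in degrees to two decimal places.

1.16°

At 445 nm (n = 1.339): cos²i = 0.26431 → i = 59.062°, r = 39.834°, D_min = 138.786°, rainbow angle = 41.214°.
At 623 nm (n = 1.331): cos²i = 0.25719 → i = 59.527°, r = 40.356°, D_min = 137.630°, rainbow angle = 42.370°.
Angular width = |41.214° − 42.370°| = 1.156°.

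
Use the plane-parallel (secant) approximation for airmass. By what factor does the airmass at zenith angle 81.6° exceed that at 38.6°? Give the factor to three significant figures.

X(81.6°)/X(38.6°) = sec 81.6° / sec 38.6° = cos 38.6° / cos 81.6° = 0.7815/0.1461 = 5.3498.

5.35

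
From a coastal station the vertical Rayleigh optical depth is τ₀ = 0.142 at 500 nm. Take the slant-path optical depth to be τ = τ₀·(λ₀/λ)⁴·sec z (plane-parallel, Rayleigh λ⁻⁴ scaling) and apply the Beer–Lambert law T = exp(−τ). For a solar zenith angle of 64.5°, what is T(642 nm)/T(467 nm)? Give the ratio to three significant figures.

1.37

Airmass: sec 64.5° = 2.3228.
τ(642 nm) = 0.142 × (500/642)⁴ × 2.3228 = 0.142 × 0.3679 × 2.3228 = 0.1214.
τ(467 nm) = 0.142 × (500/467)⁴ × 2.3228 = 0.142 × 1.3141 × 2.3228 = 0.4334.
T(642)/T(467) = exp(τ_B − τ_A) = exp(0.3121) = 1.3663.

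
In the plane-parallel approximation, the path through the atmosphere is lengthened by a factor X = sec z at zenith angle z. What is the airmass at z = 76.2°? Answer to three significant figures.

4.19

X = sec z = 1/cos 76.2° = 1/0.2385 = 4.1923.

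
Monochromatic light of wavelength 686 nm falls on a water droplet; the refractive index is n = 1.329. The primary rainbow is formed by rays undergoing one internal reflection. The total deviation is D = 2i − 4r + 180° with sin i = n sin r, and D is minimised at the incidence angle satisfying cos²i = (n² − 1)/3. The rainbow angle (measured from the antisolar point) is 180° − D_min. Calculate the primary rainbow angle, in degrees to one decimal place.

cos²i = (1.76624 − 1)/3 = 0.25541; i = arccos(0.50538) = 59.643°.
sin r = sin 59.643°/1.329 = 0.64928; r = 40.487°.
D_min = 2·59.643° − 4·40.487° + 180° = 137.337°.
Rainbow angle = 180° − D_min = 42.663°.

42.7°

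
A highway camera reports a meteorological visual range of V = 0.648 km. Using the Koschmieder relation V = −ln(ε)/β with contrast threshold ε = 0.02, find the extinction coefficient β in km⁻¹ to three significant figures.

6.04 km⁻¹

β = −ln(0.02) / V = 3.912 / 0.648 = 6.0371 km⁻¹.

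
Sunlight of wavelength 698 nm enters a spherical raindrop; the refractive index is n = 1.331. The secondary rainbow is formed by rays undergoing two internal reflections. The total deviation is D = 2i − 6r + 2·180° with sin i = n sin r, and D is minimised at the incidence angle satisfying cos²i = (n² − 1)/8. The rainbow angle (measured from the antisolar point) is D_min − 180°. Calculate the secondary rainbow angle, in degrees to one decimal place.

cos²i = (1.77156 − 1)/8 = 0.09645; i = arccos(0.31056) = 71.907°.
sin r = sin 71.907°/1.331 = 0.71417; r = 45.575°.
D_min = 2·71.907° − 6·45.575° + 360° = 230.365°.
Rainbow angle = D_min − 180° = 50.365°.

50.4°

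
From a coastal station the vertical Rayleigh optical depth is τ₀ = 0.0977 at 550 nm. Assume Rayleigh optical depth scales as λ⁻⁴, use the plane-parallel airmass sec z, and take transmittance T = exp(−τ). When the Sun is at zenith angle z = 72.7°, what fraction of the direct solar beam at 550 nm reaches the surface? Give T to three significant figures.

sec 72.7° = 3.3628.
τ = 0.0977 × (550/550)⁴ × 3.3628 = 0.0977 × 1.0000 × 3.3628 = 0.3285.
T = exp(−0.3285) = 0.7200.

0.720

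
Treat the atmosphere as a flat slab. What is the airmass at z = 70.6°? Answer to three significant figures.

X = sec z = 1/cos 70.6° = 1/0.3322 = 3.0106.

3.01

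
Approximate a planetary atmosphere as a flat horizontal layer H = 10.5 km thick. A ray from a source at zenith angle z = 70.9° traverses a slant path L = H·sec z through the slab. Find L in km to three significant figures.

32.1 km

sec z = 1/cos 70.9° = 3.0561.
L = 10.5 × 3.0561 = 32.089 km.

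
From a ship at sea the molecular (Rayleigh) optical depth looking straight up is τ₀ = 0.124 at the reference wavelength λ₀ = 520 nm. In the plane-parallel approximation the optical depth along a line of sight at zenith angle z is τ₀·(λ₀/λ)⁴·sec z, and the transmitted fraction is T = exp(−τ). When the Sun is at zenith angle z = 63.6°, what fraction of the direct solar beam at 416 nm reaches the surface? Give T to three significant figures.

0.506

sec 63.6° = 2.2490.
τ = 0.124 × (520/416)⁴ × 2.2490 = 0.124 × 2.4414 × 2.2490 = 0.6809.
T = exp(−0.6809) = 0.5062.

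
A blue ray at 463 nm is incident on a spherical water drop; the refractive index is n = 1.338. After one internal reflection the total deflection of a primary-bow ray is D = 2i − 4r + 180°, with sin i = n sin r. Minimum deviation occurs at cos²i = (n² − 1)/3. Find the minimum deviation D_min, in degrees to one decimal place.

cos²i = (1.79024 − 1)/3 = 0.26341; i = arccos(0.51324) = 59.120°.
sin r = sin 59.120°/1.338 = 0.64144; r = 39.899°.
D_min = 2·59.120° − 4·39.899° + 180° = 138.643°.

138.6°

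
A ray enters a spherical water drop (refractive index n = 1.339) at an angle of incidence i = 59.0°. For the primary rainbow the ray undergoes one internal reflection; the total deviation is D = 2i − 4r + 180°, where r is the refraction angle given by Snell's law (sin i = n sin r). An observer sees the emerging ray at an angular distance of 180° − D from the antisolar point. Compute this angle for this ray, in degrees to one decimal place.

sin r = sin 59.0° / 1.339 = 0.8572/1.339 = 0.6402; r = 39.80°.
D = 2·59.0° − 4·39.80° + 180° = 118.00° − 159.21° + 180° = 138.79°.
Angle from antisolar point = 180° − D = 41.21°.

41.2°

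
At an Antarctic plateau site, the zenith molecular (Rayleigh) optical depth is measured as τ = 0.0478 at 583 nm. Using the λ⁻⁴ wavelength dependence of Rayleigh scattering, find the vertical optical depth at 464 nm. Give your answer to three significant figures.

τ(464 nm) = τ(583 nm) × (583/464)⁴ = 0.0478 × (1.2565)⁴ = 0.0478 × 2.4923 = 0.1191.

0.119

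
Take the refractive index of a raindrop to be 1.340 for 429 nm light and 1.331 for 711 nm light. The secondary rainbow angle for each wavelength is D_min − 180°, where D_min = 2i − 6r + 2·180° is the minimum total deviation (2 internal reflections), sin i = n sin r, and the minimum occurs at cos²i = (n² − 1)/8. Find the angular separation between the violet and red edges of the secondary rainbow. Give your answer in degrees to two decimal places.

2.34°

At 429 nm (n = 1.340): cos²i = 0.09945 → i = 71.618°, r = 45.088°, D_min = 232.709°, rainbow angle = 52.709°.
At 711 nm (n = 1.331): cos²i = 0.09645 → i = 71.907°, r = 45.575°, D_min = 230.365°, rainbow angle = 50.365°.
Angular width = |52.709° − 50.365°| = 2.344°.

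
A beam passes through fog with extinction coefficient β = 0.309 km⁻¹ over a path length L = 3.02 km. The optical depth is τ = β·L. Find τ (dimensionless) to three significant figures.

τ = β·L = 0.309 × 3.02 = 0.9332.

0.933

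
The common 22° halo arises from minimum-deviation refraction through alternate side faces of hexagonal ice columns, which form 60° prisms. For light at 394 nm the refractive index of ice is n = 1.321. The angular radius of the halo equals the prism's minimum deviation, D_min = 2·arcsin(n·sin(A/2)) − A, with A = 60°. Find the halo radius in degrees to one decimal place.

22.7°

n·sin(A/2) = 1.321 × sin 30° = 1.321 × 0.5000 = 0.6605.
D_min = 2·arcsin(0.6605) − 60° = 2 × 41.338° − 60° = 22.676°.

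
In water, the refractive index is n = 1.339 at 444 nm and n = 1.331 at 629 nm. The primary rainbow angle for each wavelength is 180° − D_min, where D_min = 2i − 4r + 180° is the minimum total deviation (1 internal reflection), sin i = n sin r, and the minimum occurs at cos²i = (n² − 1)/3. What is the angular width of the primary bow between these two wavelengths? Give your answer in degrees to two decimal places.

1.16°

At 444 nm (n = 1.339): cos²i = 0.26431 → i = 59.062°, r = 39.834°, D_min = 138.786°, rainbow angle = 41.214°.
At 629 nm (n = 1.331): cos²i = 0.25719 → i = 59.527°, r = 40.356°, D_min = 137.630°, rainbow angle = 42.370°.
Angular width = |41.214° − 42.370°| = 1.156°.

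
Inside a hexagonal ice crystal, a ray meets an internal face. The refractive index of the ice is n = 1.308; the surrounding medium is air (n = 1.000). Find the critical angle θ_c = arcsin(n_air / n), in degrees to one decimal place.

sin θ_c = n_air / n = 1.000 / 1.308 = 0.7645.
θ_c = arcsin(0.7645) = 49.86°.

49.9°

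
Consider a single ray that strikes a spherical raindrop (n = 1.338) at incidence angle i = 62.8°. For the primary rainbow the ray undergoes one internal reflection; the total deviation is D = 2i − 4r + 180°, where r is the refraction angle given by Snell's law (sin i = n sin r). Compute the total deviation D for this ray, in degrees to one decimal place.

sin r = sin 62.8° / 1.338 = 0.8894/1.338 = 0.6647; r = 41.66°.
D = 2·62.8° − 4·41.66° + 180° = 125.60° − 166.65° + 180° = 138.95°.

139.0°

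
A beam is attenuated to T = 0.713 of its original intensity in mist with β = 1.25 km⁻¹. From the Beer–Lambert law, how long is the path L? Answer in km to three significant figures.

0.271 km

Beer–Lambert: T = exp(−βL) ⇒ L = −ln(T)/β = −ln(0.713)/1.25 = 0.3383/1.25 = 0.2706 km.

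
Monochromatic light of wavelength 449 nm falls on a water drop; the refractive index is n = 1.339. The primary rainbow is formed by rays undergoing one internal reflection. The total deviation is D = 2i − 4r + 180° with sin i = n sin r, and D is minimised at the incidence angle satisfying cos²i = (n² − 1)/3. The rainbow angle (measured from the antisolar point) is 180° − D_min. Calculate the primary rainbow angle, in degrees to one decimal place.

cos²i = (1.79292 − 1)/3 = 0.26431; i = arccos(0.51411) = 59.062°.
sin r = sin 59.062°/1.339 = 0.64057; r = 39.834°.
D_min = 2·59.062° − 4·39.834° + 180° = 138.786°.
Rainbow angle = 180° − D_min = 41.214°.

41.2°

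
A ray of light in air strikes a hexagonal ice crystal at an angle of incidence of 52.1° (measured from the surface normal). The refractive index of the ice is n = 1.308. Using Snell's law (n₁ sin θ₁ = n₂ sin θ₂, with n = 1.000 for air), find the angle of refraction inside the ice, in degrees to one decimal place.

Snell: sin θ_r = sin θ_i / n = sin 52.1° / 1.308 = 0.7891 / 1.308 = 0.6033.
θ_r = arcsin(0.6033) = 37.10°.

37.1°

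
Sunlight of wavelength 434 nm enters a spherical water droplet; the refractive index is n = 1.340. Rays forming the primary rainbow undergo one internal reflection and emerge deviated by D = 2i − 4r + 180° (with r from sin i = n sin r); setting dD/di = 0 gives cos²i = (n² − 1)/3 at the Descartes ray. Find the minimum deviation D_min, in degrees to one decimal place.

138.9°

cos²i = (1.79560 − 1)/3 = 0.26520; i = arccos(0.51498) = 59.004°.
sin r = sin 59.004°/1.340 = 0.63971; r = 39.770°.
D_min = 2·59.004° − 4·39.770° + 180° = 138.929°.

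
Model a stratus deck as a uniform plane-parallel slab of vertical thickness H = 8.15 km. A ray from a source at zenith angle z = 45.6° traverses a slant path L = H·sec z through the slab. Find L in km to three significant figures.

11.6 km

sec z = 1/cos 45.6° = 1.4293.
L = 8.15 × 1.4293 = 11.648 km.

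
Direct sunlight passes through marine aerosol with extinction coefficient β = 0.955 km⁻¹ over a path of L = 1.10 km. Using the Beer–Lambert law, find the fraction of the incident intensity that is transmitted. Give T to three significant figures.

0.350

τ = β·L = 0.955 × 1.10 = 1.0505.
T = exp(−1.0505) = 0.3498.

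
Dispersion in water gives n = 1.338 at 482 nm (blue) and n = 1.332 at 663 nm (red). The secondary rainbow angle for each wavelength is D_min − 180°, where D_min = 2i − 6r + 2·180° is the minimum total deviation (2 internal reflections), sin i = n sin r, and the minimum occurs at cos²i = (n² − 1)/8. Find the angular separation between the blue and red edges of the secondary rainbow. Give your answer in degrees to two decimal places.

1.56°

At 482 nm (n = 1.338): cos²i = 0.09878 → i = 71.682°, r = 45.195°, D_min = 232.193°, rainbow angle = 52.193°.
At 663 nm (n = 1.332): cos²i = 0.09678 → i = 71.875°, r = 45.520°, D_min = 230.628°, rainbow angle = 50.628°.
Angular width = |52.193° − 50.628°| = 1.564°.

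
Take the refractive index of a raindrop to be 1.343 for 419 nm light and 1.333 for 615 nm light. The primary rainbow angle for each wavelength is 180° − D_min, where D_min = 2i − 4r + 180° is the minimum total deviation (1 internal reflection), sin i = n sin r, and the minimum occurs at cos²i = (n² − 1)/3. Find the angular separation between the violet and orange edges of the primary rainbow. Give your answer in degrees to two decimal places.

1.43°

At 419 nm (n = 1.343): cos²i = 0.26788 → i = 58.830°, r = 39.577°, D_min = 139.354°, rainbow angle = 40.646°.
At 615 nm (n = 1.333): cos²i = 0.25896 → i = 59.410°, r = 40.225°, D_min = 137.922°, rainbow angle = 42.078°.
Angular width = |40.646° − 42.078°| = 1.432°.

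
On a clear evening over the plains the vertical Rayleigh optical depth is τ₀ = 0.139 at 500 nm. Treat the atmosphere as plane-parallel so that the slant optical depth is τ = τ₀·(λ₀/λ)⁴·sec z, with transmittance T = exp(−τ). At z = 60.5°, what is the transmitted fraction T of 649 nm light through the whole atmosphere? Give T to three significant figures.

0.905

sec 60.5° = 2.0308.
τ = 0.139 × (500/649)⁴ × 2.0308 = 0.139 × 0.3523 × 2.0308 = 0.0994.
T = exp(−0.0994) = 0.9053.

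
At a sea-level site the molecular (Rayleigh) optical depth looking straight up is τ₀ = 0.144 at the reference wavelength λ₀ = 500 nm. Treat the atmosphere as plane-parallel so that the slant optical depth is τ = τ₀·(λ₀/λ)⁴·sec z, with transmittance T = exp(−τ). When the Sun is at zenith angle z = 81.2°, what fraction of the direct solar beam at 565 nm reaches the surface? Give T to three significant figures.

0.561

sec 81.2° = 6.5366.
τ = 0.144 × (500/565)⁴ × 6.5366 = 0.144 × 0.6133 × 6.5366 = 0.5773.
T = exp(−0.5773) = 0.5614.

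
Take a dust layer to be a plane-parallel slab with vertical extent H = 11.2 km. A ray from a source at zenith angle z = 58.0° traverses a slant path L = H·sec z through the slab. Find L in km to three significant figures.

sec z = 1/cos 58.0° = 1.8871.
L = 11.2 × 1.8871 = 21.135 km.

21.1 km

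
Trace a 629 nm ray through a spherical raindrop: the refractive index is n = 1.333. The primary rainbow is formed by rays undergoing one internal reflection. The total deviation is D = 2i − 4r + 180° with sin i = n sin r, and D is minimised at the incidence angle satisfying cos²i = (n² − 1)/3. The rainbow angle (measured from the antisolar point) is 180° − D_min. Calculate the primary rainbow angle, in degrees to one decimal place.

cos²i = (1.77689 − 1)/3 = 0.25896; i = arccos(0.50888) = 59.410°.
sin r = sin 59.410°/1.333 = 0.64579; r = 40.225°.
D_min = 2·59.410° − 4·40.225° + 180° = 137.922°.
Rainbow angle = 180° − D_min = 42.078°.

42.1°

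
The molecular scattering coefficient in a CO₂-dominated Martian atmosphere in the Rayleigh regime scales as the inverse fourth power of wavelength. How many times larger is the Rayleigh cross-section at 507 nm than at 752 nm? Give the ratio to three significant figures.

Rayleigh scattering ∝ λ⁻⁴, so the ratio of coefficients is the inverse fourth power of the wavelength ratio.
σ(507)/σ(752) = (752/507)⁴ = (1.4832)⁴ = 4.84.

4.84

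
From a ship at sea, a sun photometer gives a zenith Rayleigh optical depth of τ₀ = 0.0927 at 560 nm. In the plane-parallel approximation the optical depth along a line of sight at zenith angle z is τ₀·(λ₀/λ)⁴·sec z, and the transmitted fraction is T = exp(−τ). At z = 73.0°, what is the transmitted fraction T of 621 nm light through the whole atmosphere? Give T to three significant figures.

0.811

sec 73.0° = 3.4203.
τ = 0.0927 × (560/621)⁴ × 3.4203 = 0.0927 × 0.6613 × 3.4203 = 0.2097.
T = exp(−0.2097) = 0.8109.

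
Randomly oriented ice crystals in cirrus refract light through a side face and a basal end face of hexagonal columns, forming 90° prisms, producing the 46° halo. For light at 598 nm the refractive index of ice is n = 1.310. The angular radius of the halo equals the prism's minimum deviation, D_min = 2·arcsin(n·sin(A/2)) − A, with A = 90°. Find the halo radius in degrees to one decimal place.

n·sin(A/2) = 1.310 × sin 45° = 1.310 × 0.7071 = 0.9263.
D_min = 2·arcsin(0.9263) − 90° = 2 × 67.867° − 90° = 45.733°.

45.7°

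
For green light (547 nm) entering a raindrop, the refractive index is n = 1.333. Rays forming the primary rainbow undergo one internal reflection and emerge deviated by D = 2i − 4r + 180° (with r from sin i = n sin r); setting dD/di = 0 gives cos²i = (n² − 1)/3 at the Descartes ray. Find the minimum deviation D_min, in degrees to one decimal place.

137.9°

cos²i = (1.77689 − 1)/3 = 0.25896; i = arccos(0.50888) = 59.410°.
sin r = sin 59.410°/1.333 = 0.64579; r = 40.225°.
D_min = 2·59.410° − 4·40.225° + 180° = 137.922°.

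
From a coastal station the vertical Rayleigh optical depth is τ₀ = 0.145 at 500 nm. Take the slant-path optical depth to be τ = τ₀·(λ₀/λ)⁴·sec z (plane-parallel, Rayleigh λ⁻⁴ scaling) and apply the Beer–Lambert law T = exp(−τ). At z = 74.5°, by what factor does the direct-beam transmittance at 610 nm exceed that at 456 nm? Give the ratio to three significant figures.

1.71

Airmass: sec 74.5° = 3.7420.
τ(610 nm) = 0.145 × (500/610)⁴ × 3.7420 = 0.145 × 0.4514 × 3.7420 = 0.2449.
τ(456 nm) = 0.145 × (500/456)⁴ × 3.7420 = 0.145 × 1.4455 × 3.7420 = 0.7843.
T(610)/T(456) = exp(τ_B − τ_A) = exp(0.5394) = 1.7150.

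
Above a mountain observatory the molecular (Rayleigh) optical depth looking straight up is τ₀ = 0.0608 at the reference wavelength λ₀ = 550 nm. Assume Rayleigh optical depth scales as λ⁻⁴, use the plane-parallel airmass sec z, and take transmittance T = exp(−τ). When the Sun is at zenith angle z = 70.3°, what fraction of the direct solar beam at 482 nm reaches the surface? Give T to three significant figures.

sec 70.3° = 2.9665.
τ = 0.0608 × (550/482)⁴ × 2.9665 = 0.0608 × 1.6954 × 2.9665 = 0.3058.
T = exp(−0.3058) = 0.7365.

0.737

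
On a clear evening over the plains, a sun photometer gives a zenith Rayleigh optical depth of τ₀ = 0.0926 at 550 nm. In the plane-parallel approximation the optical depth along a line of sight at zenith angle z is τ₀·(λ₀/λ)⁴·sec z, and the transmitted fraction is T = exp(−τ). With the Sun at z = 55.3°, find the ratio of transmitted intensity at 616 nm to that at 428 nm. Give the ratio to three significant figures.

Airmass: sec 55.3° = 1.7566.
τ(616 nm) = 0.0926 × (550/616)⁴ × 1.7566 = 0.0926 × 0.6355 × 1.7566 = 0.1034.
τ(428 nm) = 0.0926 × (550/428)⁴ × 1.7566 = 0.0926 × 2.7269 × 1.7566 = 0.4436.
T(616)/T(428) = exp(τ_B − τ_A) = exp(0.3402) = 1.4052.

1.41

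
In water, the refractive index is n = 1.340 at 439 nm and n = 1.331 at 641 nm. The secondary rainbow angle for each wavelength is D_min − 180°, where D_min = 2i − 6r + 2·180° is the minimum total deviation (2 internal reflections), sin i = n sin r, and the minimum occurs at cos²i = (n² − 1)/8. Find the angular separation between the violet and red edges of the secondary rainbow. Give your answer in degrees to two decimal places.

2.34°

At 439 nm (n = 1.340): cos²i = 0.09945 → i = 71.618°, r = 45.088°, D_min = 232.709°, rainbow angle = 52.709°.
At 641 nm (n = 1.331): cos²i = 0.09645 → i = 71.907°, r = 45.575°, D_min = 230.365°, rainbow angle = 50.365°.
Angular width = |52.709° − 50.365°| = 2.344°.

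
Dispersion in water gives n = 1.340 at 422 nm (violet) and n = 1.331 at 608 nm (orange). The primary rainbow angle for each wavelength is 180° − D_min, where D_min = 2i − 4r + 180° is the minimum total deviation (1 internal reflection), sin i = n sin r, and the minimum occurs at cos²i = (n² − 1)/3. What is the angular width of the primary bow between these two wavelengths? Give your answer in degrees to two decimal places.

1.30°

At 422 nm (n = 1.340): cos²i = 0.26520 → i = 59.004°, r = 39.770°, D_min = 138.929°, rainbow angle = 41.071°.
At 608 nm (n = 1.331): cos²i = 0.25719 → i = 59.527°, r = 40.356°, D_min = 137.630°, rainbow angle = 42.370°.
Angular width = |41.071° − 42.370°| = 1.299°.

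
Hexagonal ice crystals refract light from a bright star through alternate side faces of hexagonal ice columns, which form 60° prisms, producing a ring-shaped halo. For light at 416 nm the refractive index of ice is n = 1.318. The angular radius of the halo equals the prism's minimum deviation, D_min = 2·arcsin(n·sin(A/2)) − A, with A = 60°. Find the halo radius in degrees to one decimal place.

22.4°

n·sin(A/2) = 1.318 × sin 30° = 1.318 × 0.5000 = 0.6590.
D_min = 2·arcsin(0.6590) − 60° = 2 × 41.224° − 60° = 22.447°.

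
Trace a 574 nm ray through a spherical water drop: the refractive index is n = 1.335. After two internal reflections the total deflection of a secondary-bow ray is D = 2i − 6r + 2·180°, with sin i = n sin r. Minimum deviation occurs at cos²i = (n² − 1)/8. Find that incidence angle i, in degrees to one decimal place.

cos²i = (1.335² − 1)/8 = (1.78222 − 1)/8 = 0.09778.
cos i = 0.31269, so i = 71.778°.

71.8°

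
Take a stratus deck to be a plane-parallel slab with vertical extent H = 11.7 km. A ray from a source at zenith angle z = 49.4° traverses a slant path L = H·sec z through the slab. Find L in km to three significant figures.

18.0 km

sec z = 1/cos 49.4° = 1.5366.
L = 11.7 × 1.5366 = 17.979 km.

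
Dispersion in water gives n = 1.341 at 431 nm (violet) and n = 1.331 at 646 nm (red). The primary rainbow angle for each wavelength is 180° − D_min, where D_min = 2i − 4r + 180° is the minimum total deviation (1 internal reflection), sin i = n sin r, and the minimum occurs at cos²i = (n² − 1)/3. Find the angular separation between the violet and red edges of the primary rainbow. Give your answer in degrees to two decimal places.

1.44°

At 431 nm (n = 1.341): cos²i = 0.26609 → i = 58.946°, r = 39.705°, D_min = 139.071°, rainbow angle = 40.929°.
At 646 nm (n = 1.331): cos²i = 0.25719 → i = 59.527°, r = 40.356°, D_min = 137.630°, rainbow angle = 42.370°.
Angular width = |40.929° − 42.370°| = 1.441°.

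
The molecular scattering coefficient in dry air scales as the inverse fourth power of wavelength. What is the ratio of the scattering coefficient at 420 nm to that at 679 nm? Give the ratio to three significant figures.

6.83

Rayleigh scattering ∝ λ⁻⁴, so the ratio of coefficients is the inverse fourth power of the wavelength ratio.
σ(420)/σ(679) = (679/420)⁴ = (1.6167)⁴ = 6.831.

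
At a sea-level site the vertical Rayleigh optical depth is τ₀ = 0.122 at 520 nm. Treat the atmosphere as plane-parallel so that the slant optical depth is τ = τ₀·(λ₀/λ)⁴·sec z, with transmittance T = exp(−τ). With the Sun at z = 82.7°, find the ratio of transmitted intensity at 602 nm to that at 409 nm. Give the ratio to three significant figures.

Airmass: sec 82.7° = 7.8700.
τ(602 nm) = 0.122 × (520/602)⁴ × 7.8700 = 0.122 × 0.5567 × 7.8700 = 0.5345.
τ(409 nm) = 0.122 × (520/409)⁴ × 7.8700 = 0.122 × 2.6129 × 7.8700 = 2.5087.
T(602)/T(409) = exp(τ_B − τ_A) = exp(1.9742) = 7.2010.

7.20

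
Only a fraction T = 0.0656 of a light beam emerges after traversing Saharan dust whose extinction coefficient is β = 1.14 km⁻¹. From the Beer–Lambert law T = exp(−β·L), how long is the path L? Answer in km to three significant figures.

2.39 km

Beer–Lambert: T = exp(−βL) ⇒ L = −ln(T)/β = −ln(0.0656)/1.14 = 2.7242/1.14 = 2.39 km.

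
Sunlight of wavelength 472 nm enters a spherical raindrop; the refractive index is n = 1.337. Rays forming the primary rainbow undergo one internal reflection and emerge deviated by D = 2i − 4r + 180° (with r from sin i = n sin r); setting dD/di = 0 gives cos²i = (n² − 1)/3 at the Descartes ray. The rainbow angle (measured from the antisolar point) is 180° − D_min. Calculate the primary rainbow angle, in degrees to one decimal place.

41.5°

cos²i = (1.78757 − 1)/3 = 0.26252; i = arccos(0.51237) = 59.178°.
sin r = sin 59.178°/1.337 = 0.64231; r = 39.964°.
D_min = 2·59.178° − 4·39.964° + 180° = 138.500°.
Rainbow angle = 180° − D_min = 41.500°.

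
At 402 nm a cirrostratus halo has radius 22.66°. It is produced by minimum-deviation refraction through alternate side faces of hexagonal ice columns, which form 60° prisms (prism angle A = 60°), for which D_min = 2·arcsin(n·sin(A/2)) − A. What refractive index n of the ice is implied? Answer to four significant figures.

Rearranging: n = sin((D_min + A)/2) / sin(A/2).
(D_min + A)/2 = (22.66° + 60°)/2 = 41.330°.
n = sin 41.330° / sin 30° = 0.6604 / 0.5000 = 1.3208.

1.321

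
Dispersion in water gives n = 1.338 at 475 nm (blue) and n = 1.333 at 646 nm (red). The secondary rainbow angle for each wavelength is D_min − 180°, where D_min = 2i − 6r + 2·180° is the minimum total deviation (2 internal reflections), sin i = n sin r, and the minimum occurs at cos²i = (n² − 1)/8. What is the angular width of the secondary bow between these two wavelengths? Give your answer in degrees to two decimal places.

1.30°

At 475 nm (n = 1.338): cos²i = 0.09878 → i = 71.682°, r = 45.195°, D_min = 232.193°, rainbow angle = 52.193°.
At 646 nm (n = 1.333): cos²i = 0.09711 → i = 71.843°, r = 45.466°, D_min = 230.891°, rainbow angle = 50.891°.
Angular width = |52.193° − 50.891°| = 1.302°.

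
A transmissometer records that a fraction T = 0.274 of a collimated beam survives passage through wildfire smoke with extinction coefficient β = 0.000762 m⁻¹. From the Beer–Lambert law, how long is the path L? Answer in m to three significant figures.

Beer–Lambert: T = exp(−βL) ⇒ L = −ln(T)/β = −ln(0.274)/0.000762 = 1.2946/0.000762 = 1699 m.

1700 m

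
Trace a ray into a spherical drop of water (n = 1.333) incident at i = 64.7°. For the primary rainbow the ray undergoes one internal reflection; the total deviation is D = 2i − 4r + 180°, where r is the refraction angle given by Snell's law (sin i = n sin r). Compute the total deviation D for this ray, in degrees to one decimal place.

sin r = sin 64.7° / 1.333 = 0.9041/1.333 = 0.6782; r = 42.71°.
D = 2·64.7° − 4·42.71° + 180° = 129.40° − 170.82° + 180° = 138.58°.

138.6°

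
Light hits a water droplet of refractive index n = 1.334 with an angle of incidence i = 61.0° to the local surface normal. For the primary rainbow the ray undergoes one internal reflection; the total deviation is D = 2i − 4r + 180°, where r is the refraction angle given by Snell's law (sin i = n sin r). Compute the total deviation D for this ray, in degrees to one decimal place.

138.1°

sin r = sin 61.0° / 1.334 = 0.8746/1.334 = 0.6556; r = 40.97°.
D = 2·61.0° − 4·40.97° + 180° = 122.00° − 163.87° + 180° = 138.13°.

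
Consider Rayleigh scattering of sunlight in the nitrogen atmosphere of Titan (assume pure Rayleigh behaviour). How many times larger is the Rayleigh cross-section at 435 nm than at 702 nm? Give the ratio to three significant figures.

6.78

Rayleigh scattering ∝ λ⁻⁴, so the ratio of coefficients is the inverse fourth power of the wavelength ratio.
σ(435)/σ(702) = (702/435)⁴ = (1.6138)⁴ = 6.783.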